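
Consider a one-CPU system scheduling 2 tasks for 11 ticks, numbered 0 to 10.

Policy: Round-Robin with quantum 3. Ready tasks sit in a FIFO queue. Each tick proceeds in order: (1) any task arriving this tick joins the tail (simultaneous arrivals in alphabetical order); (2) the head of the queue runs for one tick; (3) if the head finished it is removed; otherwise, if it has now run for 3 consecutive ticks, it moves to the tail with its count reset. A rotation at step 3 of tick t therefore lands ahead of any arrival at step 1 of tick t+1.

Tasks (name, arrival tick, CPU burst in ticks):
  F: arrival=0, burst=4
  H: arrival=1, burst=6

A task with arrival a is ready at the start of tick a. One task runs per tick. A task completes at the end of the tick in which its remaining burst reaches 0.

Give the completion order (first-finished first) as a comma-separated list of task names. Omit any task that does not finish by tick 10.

t=0: queue=[F] q_used=0 → run F
t=1: queue=[F,H] q_used=1 → run F
t=2: queue=[F,H] q_used=2 → run F
t=3: queue=[H,F] q_used=0 → run H
t=4: queue=[H,F] q_used=1 → run H
t=5: queue=[H,F] q_used=2 → run H
t=6: queue=[F,H] q_used=0 → run F
t=7: queue=[H] q_used=0 → run H
t=8: queue=[H] q_used=1 → run H
t=9: queue=[H] q_used=2 → run H
t=10: (idle)

completion order = F, H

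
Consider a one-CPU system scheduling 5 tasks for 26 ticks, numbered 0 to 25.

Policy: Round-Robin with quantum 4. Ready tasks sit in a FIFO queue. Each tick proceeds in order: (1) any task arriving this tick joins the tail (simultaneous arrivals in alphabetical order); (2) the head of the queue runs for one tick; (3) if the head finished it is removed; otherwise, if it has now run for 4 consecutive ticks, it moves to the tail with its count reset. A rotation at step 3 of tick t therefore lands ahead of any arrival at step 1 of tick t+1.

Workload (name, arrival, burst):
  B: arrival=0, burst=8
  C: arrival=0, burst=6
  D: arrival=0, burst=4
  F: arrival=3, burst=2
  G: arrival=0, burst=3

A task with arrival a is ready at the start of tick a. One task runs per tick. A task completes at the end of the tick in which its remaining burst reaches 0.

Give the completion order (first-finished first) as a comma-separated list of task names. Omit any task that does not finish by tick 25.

t=0: queue=[B,C,D,G] q_used=0 → run B
t=1: queue=[B,C,D,G] q_used=1 → run B
t=2: queue=[B,C,D,G] q_used=2 → run B
t=3: queue=[B,C,D,G,F] q_used=3 → run B
t=4: queue=[C,D,G,F,B] q_used=0 → run C
t=5: queue=[C,D,G,F,B] q_used=1 → run C
t=6: queue=[C,D,G,F,B] q_used=2 → run C
t=7: queue=[C,D,G,F,B] q_used=3 → run C
t=8: queue=[D,G,F,B,C] q_used=0 → run D
t=9: queue=[D,G,F,B,C] q_used=1 → run D
t=10: queue=[D,G,F,B,C] q_used=2 → run D
t=11: queue=[D,G,F,B,C] q_used=3 → run D
t=12: queue=[G,F,B,C] q_used=0 → run G
t=13: queue=[G,F,B,C] q_used=1 → run G
t=14: queue=[G,F,B,C] q_used=2 → run G
t=15: queue=[F,B,C] q_used=0 → run F
t=16: queue=[F,B,C] q_used=1 → run F
t=17: queue=[B,C] q_used=0 → run B
t=18: queue=[B,C] q_used=1 → run B
t=19: queue=[B,C] q_used=2 → run B
t=20: queue=[B,C] q_used=3 → run B
t=21: queue=[C] q_used=0 → run C
t=22: queue=[C] q_used=1 → run C
t=23: (idle)
t=24: (idle)
t=25: (idle)

completion order = D, G, F, B, C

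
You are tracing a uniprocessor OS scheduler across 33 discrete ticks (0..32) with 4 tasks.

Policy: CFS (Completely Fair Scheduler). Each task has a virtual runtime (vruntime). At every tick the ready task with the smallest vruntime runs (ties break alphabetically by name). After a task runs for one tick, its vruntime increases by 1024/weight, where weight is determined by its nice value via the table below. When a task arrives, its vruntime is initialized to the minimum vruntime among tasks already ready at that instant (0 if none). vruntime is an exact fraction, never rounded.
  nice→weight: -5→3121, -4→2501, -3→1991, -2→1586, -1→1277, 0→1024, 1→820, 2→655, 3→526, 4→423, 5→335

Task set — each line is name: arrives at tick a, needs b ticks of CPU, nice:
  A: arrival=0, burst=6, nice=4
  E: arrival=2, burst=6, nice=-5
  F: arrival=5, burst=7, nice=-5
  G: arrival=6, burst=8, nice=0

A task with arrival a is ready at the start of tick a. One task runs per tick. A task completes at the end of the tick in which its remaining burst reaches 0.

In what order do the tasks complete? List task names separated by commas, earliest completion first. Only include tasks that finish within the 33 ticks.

t=0: vr[A=0] → run A
t=1: vr[A=1024/423] → run A
t=2: vr[A=2048/423 E=2048/423] → run A
t=3: vr[A=1024/141 E=2048/423] → run E
t=4: vr[A=1024/141 E=6824960/1320183] → run E
t=5: vr[A=1024/141 E=7258112/1320183 F=7258112/1320183] → run E
t=6: vr[A=1024/141 E=7691264/1320183 F=7258112/1320183 G=7258112/1320183] → run F
t=7: vr[A=1024/141 E=7691264/1320183 F=7691264/1320183 G=7258112/1320183] → run G
t=8: vr[A=1024/141 E=7691264/1320183 F=7691264/1320183 G=8578295/1320183] → run E
t=9: vr[A=1024/141 E=8124416/1320183 F=7691264/1320183 G=8578295/1320183] → run F
t=10: vr[A=1024/141 E=8124416/1320183 F=8124416/1320183 G=8578295/1320183] → run E
t=11: vr[A=1024/141 E=8557568/1320183 F=8124416/1320183 G=8578295/1320183] → run F
t=12: vr[A=1024/141 E=8557568/1320183 F=8557568/1320183 G=8578295/1320183] → run E
t=13: vr[A=1024/141 F=8557568/1320183 G=8578295/1320183] → run F
t=14: vr[A=1024/141 F=8990720/1320183 G=8578295/1320183] → run G
t=15: vr[A=1024/141 F=8990720/1320183 G=9898478/1320183] → run F
t=16: vr[A=1024/141 F=9423872/1320183 G=9898478/1320183] → run F
t=17: vr[A=1024/141 F=9857024/1320183 G=9898478/1320183] → run A
t=18: vr[A=4096/423 F=9857024/1320183 G=9898478/1320183] → run F
t=19: vr[A=4096/423 G=9898478/1320183] → run G
t=20: vr[A=4096/423 G=11218661/1320183] → run G
t=21: vr[A=4096/423 G=12538844/1320183] → run G
t=22: vr[A=4096/423 G=13859027/1320183] → run A
t=23: vr[A=5120/423 G=13859027/1320183] → run G
t=24: vr[A=5120/423 G=15179210/1320183] → run G
t=25: vr[A=5120/423 G=16499393/1320183] → run A
t=26: vr[G=16499393/1320183] → run G
t=27: (idle)
t=28: (idle)
t=29: (idle)
t=30: (idle)
t=31: (idle)
t=32: (idle)

completion order = E, F, A, G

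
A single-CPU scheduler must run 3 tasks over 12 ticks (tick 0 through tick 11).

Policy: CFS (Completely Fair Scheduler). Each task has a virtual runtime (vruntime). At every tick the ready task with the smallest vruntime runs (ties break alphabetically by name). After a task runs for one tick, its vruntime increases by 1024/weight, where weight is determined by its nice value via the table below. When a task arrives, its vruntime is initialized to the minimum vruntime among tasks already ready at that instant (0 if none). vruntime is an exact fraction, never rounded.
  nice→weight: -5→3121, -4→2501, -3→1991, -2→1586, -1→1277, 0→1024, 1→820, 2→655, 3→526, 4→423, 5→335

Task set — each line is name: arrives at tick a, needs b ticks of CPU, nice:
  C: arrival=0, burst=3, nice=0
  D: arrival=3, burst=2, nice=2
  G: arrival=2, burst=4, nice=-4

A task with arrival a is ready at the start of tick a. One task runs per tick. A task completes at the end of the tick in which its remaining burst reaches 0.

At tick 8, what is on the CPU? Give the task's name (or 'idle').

running at tick 8 = D

t=0: vr[C=0] → run C
t=1: vr[C=1] → run C
t=2: vr[C=2 G=2] → run C
t=3: vr[D=2 G=2] → run D
t=4: vr[D=2334/655 G=2] → run G
t=5: vr[D=2334/655 G=6026/2501] → run G
t=6: vr[D=2334/655 G=7050/2501] → run G
t=7: vr[D=2334/655 G=8074/2501] → run G
t=8: vr[D=2334/655] → run D
t=9: (idle)
t=10: (idle)
t=11: (idle)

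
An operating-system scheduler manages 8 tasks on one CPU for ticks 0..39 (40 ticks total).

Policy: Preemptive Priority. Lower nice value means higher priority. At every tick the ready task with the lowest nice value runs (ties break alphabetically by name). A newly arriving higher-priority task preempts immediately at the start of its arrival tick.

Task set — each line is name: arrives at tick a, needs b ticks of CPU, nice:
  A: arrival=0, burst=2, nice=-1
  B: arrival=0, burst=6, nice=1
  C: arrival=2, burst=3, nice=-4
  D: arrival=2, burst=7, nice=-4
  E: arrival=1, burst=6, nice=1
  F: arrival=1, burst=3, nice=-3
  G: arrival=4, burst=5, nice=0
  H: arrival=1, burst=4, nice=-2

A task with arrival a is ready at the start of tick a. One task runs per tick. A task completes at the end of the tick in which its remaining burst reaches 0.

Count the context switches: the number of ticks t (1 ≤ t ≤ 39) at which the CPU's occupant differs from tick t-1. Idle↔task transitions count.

t=0: ready={A,B} → run A
t=1: ready={A,B,E,F,H} → run F
t=2: ready={A,B,C,D,E,F,H} → run C
t=3: ready={A,B,C,D,E,F,H} → run C
t=4: ready={A,B,C,D,E,F,G,H} → run C
t=5: ready={A,B,D,E,F,G,H} → run D
t=6: ready={A,B,D,E,F,G,H} → run D
t=7: ready={A,B,D,E,F,G,H} → run D
t=8: ready={A,B,D,E,F,G,H} → run D
t=9: ready={A,B,D,E,F,G,H} → run D
t=10: ready={A,B,D,E,F,G,H} → run D
t=11: ready={A,B,D,E,F,G,H} → run D
t=12: ready={A,B,E,F,G,H} → run F
t=13: ready={A,B,E,F,G,H} → run F
t=14: ready={A,B,E,G,H} → run H
t=15: ready={A,B,E,G,H} → run H
t=16: ready={A,B,E,G,H} → run H
t=17: ready={A,B,E,G,H} → run H
t=18: ready={A,B,E,G} → run A
t=19: ready={B,E,G} → run G
t=20: ready={B,E,G} → run G
t=21: ready={B,E,G} → run G
t=22: ready={B,E,G} → run G
t=23: ready={B,E,G} → run G
t=24: ready={B,E} → run B
t=25: ready={B,E} → run B
t=26: ready={B,E} → run B
t=27: ready={B,E} → run B
t=28: ready={B,E} → run B
t=29: ready={B,E} → run B
t=30: ready={E} → run E
t=31: ready={E} → run E
t=32: ready={E} → run E
t=33: ready={E} → run E
t=34: ready={E} → run E
t=35: ready={E} → run E
t=36: (idle)
t=37: (idle)
t=38: (idle)
t=39: (idle)

context switches = 10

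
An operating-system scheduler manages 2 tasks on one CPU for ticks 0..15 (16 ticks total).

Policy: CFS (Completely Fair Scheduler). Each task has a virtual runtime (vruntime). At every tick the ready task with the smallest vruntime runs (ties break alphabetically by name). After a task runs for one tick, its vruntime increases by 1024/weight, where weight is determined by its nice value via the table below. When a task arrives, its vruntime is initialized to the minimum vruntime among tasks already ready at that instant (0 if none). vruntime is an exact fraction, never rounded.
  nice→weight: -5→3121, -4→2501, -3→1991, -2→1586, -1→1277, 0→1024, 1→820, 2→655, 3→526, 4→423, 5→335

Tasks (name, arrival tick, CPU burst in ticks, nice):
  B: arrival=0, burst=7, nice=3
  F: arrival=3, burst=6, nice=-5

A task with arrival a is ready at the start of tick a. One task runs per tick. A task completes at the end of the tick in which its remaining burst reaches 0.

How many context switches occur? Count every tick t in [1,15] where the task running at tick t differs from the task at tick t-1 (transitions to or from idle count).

t=0: vr[B=0] → run B
t=1: vr[B=512/263] → run B
t=2: vr[B=1024/263] → run B
t=3: vr[B=1536/263 F=1536/263] → run B
t=4: vr[B=2048/263 F=1536/263] → run F
t=5: vr[B=2048/263 F=5063168/820823] → run F
t=6: vr[B=2048/263 F=5332480/820823] → run F
t=7: vr[B=2048/263 F=5601792/820823] → run F
t=8: vr[B=2048/263 F=5871104/820823] → run F
t=9: vr[B=2048/263 F=6140416/820823] → run F
t=10: vr[B=2048/263] → run B
t=11: vr[B=2560/263] → run B
t=12: vr[B=3072/263] → run B
t=13: (idle)
t=14: (idle)
t=15: (idle)

context switches = 3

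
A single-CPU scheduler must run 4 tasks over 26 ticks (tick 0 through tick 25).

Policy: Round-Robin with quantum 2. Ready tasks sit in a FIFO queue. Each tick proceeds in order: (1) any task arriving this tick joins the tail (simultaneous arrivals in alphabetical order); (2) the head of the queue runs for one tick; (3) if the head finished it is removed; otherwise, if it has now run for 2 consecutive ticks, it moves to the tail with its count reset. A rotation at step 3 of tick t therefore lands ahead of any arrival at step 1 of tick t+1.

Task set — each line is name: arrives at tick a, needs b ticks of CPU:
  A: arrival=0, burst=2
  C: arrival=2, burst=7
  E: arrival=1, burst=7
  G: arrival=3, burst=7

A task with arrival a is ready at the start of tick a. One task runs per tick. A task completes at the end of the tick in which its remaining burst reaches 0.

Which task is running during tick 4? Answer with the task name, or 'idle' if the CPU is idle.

running at tick 4 = C

t=0: queue=[A] q_used=0 → run A
t=1: queue=[A,E] q_used=1 → run A
t=2: queue=[E,C] q_used=0 → run E
t=3: queue=[E,C,G] q_used=1 → run E
t=4: queue=[C,G,E] q_used=0 → run C
t=5: queue=[C,G,E] q_used=1 → run C
t=6: queue=[G,E,C] q_used=0 → run G
t=7: queue=[G,E,C] q_used=1 → run G
t=8: queue=[E,C,G] q_used=0 → run E
t=9: queue=[E,C,G] q_used=1 → run E
t=10: queue=[C,G,E] q_used=0 → run C
t=11: queue=[C,G,E] q_used=1 → run C
t=12: queue=[G,E,C] q_used=0 → run G
t=13: queue=[G,E,C] q_used=1 → run G
t=14: queue=[E,C,G] q_used=0 → run E
t=15: queue=[E,C,G] q_used=1 → run E
t=16: queue=[C,G,E] q_used=0 → run C
t=17: queue=[C,G,E] q_used=1 → run C
t=18: queue=[G,E,C] q_used=0 → run G
t=19: queue=[G,E,C] q_used=1 → run G
t=20: queue=[E,C,G] q_used=0 → run E
t=21: queue=[C,G] q_used=0 → run C
t=22: queue=[G] q_used=0 → run G
t=23: (idle)
t=24: (idle)
t=25: (idle)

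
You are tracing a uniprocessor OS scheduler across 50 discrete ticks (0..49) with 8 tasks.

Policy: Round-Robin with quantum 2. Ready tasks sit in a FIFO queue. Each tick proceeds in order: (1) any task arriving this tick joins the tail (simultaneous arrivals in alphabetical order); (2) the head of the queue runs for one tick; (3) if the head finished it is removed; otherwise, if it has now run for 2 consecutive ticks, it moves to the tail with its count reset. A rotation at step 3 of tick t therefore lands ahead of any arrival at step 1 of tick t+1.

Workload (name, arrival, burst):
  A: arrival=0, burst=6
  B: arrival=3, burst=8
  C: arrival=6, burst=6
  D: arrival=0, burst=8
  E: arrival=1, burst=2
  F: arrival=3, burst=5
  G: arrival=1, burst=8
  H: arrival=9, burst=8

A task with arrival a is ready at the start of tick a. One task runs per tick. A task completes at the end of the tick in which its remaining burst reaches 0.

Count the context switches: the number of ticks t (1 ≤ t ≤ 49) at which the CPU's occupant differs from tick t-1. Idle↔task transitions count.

t=0: queue=[A,D] q_used=0 → run A
t=1: queue=[A,D,E,G] q_used=1 → run A
t=2: queue=[D,E,G,A] q_used=0 → run D
t=3: queue=[D,E,G,A,B,F] q_used=1 → run D
t=4: queue=[E,G,A,B,F,D] q_used=0 → run E
t=5: queue=[E,G,A,B,F,D] q_used=1 → run E
t=6: queue=[G,A,B,F,D,C] q_used=0 → run G
t=7: queue=[G,A,B,F,D,C] q_used=1 → run G
t=8: queue=[A,B,F,D,C,G] q_used=0 → run A
t=9: queue=[A,B,F,D,C,G,H] q_used=1 → run A
t=10: queue=[B,F,D,C,G,H,A] q_used=0 → run B
t=11: queue=[B,F,D,C,G,H,A] q_used=1 → run B
t=12: queue=[F,D,C,G,H,A,B] q_used=0 → run F
t=13: queue=[F,D,C,G,H,A,B] q_used=1 → run F
t=14: queue=[D,C,G,H,A,B,F] q_used=0 → run D
t=15: queue=[D,C,G,H,A,B,F] q_used=1 → run D
t=16: queue=[C,G,H,A,B,F,D] q_used=0 → run C
t=17: queue=[C,G,H,A,B,F,D] q_used=1 → run C
t=18: queue=[G,H,A,B,F,D,C] q_used=0 → run G
t=19: queue=[G,H,A,B,F,D,C] q_used=1 → run G
t=20: queue=[H,A,B,F,D,C,G] q_used=0 → run H
t=21: queue=[H,A,B,F,D,C,G] q_used=1 → run H
t=22: queue=[A,B,F,D,C,G,H] q_used=0 → run A
t=23: queue=[A,B,F,D,C,G,H] q_used=1 → run A
t=24: queue=[B,F,D,C,G,H] q_used=0 → run B
t=25: queue=[B,F,D,C,G,H] q_used=1 → run B
t=26: queue=[F,D,C,G,H,B] q_used=0 → run F
t=27: queue=[F,D,C,G,H,B] q_used=1 → run F
t=28: queue=[D,C,G,H,B,F] q_used=0 → run D
t=29: queue=[D,C,G,H,B,F] q_used=1 → run D
t=30: queue=[C,G,H,B,F,D] q_used=0 → run C
t=31: queue=[C,G,H,B,F,D] q_used=1 → run C
t=32: queue=[G,H,B,F,D,C] q_used=0 → run G
t=33: queue=[G,H,B,F,D,C] q_used=1 → run G
t=34: queue=[H,B,F,D,C,G] q_used=0 → run H
t=35: queue=[H,B,F,D,C,G] q_used=1 → run H
t=36: queue=[B,F,D,C,G,H] q_used=0 → run B
t=37: queue=[B,F,D,C,G,H] q_used=1 → run B
t=38: queue=[F,D,C,G,H,B] q_used=0 → run F
t=39: queue=[D,C,G,H,B] q_used=0 → run D
t=40: queue=[D,C,G,H,B] q_used=1 → run D
t=41: queue=[C,G,H,B] q_used=0 → run C
t=42: queue=[C,G,H,B] q_used=1 → run C
t=43: queue=[G,H,B] q_used=0 → run G
t=44: queue=[G,H,B] q_used=1 → run G
t=45: queue=[H,B] q_used=0 → run H
t=46: queue=[H,B] q_used=1 → run H
t=47: queue=[B,H] q_used=0 → run B
t=48: queue=[B,H] q_used=1 → run B
t=49: queue=[H] q_used=0 → run H

context switches = 25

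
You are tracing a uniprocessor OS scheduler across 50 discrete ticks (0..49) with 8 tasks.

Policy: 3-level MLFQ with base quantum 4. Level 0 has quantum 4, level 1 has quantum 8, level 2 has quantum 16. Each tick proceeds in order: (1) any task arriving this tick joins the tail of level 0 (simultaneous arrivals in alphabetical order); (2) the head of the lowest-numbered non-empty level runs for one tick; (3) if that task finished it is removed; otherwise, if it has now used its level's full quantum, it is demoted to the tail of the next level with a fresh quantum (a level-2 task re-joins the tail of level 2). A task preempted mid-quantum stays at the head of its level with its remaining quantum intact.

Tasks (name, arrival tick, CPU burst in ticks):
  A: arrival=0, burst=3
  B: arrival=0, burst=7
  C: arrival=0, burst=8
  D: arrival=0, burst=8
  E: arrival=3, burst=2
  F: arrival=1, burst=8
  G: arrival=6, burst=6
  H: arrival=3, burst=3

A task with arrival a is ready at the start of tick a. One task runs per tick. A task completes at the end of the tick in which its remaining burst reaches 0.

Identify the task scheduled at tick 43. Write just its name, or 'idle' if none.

t=0: L0/L1/L2 = ABCD/-/- → run A
t=1: L0/L1/L2 = ABCDF/-/- → run A
t=2: L0/L1/L2 = ABCDF/-/- → run A
t=3: L0/L1/L2 = BCDFEH/-/- → run B
t=4: L0/L1/L2 = BCDFEH/-/- → run B
t=5: L0/L1/L2 = BCDFEH/-/- → run B
t=6: L0/L1/L2 = BCDFEHG/-/- → run B
t=7: L0/L1/L2 = CDFEHG/B/- → run C
t=8: L0/L1/L2 = CDFEHG/B/- → run C
t=9: L0/L1/L2 = CDFEHG/B/- → run C
t=10: L0/L1/L2 = CDFEHG/B/- → run C
t=11: L0/L1/L2 = DFEHG/BC/- → run D
t=12: L0/L1/L2 = DFEHG/BC/- → run D
t=13: L0/L1/L2 = DFEHG/BC/- → run D
t=14: L0/L1/L2 = DFEHG/BC/- → run D
t=15: L0/L1/L2 = FEHG/BCD/- → run F
t=16: L0/L1/L2 = FEHG/BCD/- → run F
t=17: L0/L1/L2 = FEHG/BCD/- → run F
t=18: L0/L1/L2 = FEHG/BCD/- → run F
t=19: L0/L1/L2 = EHG/BCDF/- → run E
t=20: L0/L1/L2 = EHG/BCDF/- → run E
t=21: L0/L1/L2 = HG/BCDF/- → run H
t=22: L0/L1/L2 = HG/BCDF/- → run H
t=23: L0/L1/L2 = HG/BCDF/- → run H
t=24: L0/L1/L2 = G/BCDF/- → run G
t=25: L0/L1/L2 = G/BCDF/- → run G
t=26: L0/L1/L2 = G/BCDF/- → run G
t=27: L0/L1/L2 = G/BCDF/- → run G
t=28: L0/L1/L2 = -/BCDFG/- → run B
t=29: L0/L1/L2 = -/BCDFG/- → run B
t=30: L0/L1/L2 = -/BCDFG/- → run B
t=31: L0/L1/L2 = -/CDFG/- → run C
t=32: L0/L1/L2 = -/CDFG/- → run C
t=33: L0/L1/L2 = -/CDFG/- → run C
t=34: L0/L1/L2 = -/CDFG/- → run C
t=35: L0/L1/L2 = -/DFG/- → run D
t=36: L0/L1/L2 = -/DFG/- → run D
t=37: L0/L1/L2 = -/DFG/- → run D
t=38: L0/L1/L2 = -/DFG/- → run D
t=39: L0/L1/L2 = -/FG/- → run F
t=40: L0/L1/L2 = -/FG/- → run F
t=41: L0/L1/L2 = -/FG/- → run F
t=42: L0/L1/L2 = -/FG/- → run F
t=43: L0/L1/L2 = -/G/- → run G
t=44: L0/L1/L2 = -/G/- → run G
t=45: (idle)
t=46: (idle)
t=47: (idle)
t=48: (idle)
t=49: (idle)

running at tick 43 = G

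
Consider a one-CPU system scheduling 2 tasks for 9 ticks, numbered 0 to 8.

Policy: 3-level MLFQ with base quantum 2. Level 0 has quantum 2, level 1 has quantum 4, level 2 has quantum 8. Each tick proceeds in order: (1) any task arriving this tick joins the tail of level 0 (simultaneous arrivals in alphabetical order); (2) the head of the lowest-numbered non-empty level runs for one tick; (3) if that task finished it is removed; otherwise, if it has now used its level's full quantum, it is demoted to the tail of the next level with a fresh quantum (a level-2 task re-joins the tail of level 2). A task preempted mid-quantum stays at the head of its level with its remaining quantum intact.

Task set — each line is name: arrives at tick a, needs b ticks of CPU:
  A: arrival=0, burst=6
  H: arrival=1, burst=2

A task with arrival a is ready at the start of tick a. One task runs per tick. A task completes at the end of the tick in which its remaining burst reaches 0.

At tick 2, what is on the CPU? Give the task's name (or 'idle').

t=0: L0/L1/L2 = A/-/- → run A
t=1: L0/L1/L2 = AH/-/- → run A
t=2: L0/L1/L2 = H/A/- → run H
t=3: L0/L1/L2 = H/A/- → run H
t=4: L0/L1/L2 = -/A/- → run A
t=5: L0/L1/L2 = -/A/- → run A
t=6: L0/L1/L2 = -/A/- → run A
t=7: L0/L1/L2 = -/A/- → run A
t=8: (idle)

running at tick 2 = H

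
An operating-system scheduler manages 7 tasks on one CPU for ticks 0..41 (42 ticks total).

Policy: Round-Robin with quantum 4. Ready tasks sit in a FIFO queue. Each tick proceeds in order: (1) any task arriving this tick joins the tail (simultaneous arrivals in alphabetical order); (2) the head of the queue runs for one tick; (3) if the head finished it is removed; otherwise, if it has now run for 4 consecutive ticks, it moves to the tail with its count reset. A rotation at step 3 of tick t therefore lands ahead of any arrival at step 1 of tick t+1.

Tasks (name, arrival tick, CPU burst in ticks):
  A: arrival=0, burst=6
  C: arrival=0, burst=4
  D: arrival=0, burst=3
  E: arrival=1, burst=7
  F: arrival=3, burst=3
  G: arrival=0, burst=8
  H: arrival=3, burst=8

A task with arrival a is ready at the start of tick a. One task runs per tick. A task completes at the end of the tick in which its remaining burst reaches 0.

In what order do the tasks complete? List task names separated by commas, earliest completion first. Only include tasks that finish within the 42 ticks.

t=0: queue=[A,C,D,G] q_used=0 → run A
t=1: queue=[A,C,D,G,E] q_used=1 → run A
t=2: queue=[A,C,D,G,E] q_used=2 → run A
t=3: queue=[A,C,D,G,E,F,H] q_used=3 → run A
t=4: queue=[C,D,G,E,F,H,A] q_used=0 → run C
t=5: queue=[C,D,G,E,F,H,A] q_used=1 → run C
t=6: queue=[C,D,G,E,F,H,A] q_used=2 → run C
t=7: queue=[C,D,G,E,F,H,A] q_used=3 → run C
t=8: queue=[D,G,E,F,H,A] q_used=0 → run D
t=9: queue=[D,G,E,F,H,A] q_used=1 → run D
t=10: queue=[D,G,E,F,H,A] q_used=2 → run D
t=11: queue=[G,E,F,H,A] q_used=0 → run G
t=12: queue=[G,E,F,H,A] q_used=1 → run G
t=13: queue=[G,E,F,H,A] q_used=2 → run G
t=14: queue=[G,E,F,H,A] q_used=3 → run G
t=15: queue=[E,F,H,A,G] q_used=0 → run E
t=16: queue=[E,F,H,A,G] q_used=1 → run E
t=17: queue=[E,F,H,A,G] q_used=2 → run E
t=18: queue=[E,F,H,A,G] q_used=3 → run E
t=19: queue=[F,H,A,G,E] q_used=0 → run F
t=20: queue=[F,H,A,G,E] q_used=1 → run F
t=21: queue=[F,H,A,G,E] q_used=2 → run F
t=22: queue=[H,A,G,E] q_used=0 → run H
t=23: queue=[H,A,G,E] q_used=1 → run H
t=24: queue=[H,A,G,E] q_used=2 → run H
t=25: queue=[H,A,G,E] q_used=3 → run H
t=26: queue=[A,G,E,H] q_used=0 → run A
t=27: queue=[A,G,E,H] q_used=1 → run A
t=28: queue=[G,E,H] q_used=0 → run G
t=29: queue=[G,E,H] q_used=1 → run G
t=30: queue=[G,E,H] q_used=2 → run G
t=31: queue=[G,E,H] q_used=3 → run G
t=32: queue=[E,H] q_used=0 → run E
t=33: queue=[E,H] q_used=1 → run E
t=34: queue=[E,H] q_used=2 → run E
t=35: queue=[H] q_used=0 → run H
t=36: queue=[H] q_used=1 → run H
t=37: queue=[H] q_used=2 → run H
t=38: queue=[H] q_used=3 → run H
t=39: (idle)
t=40: (idle)
t=41: (idle)

completion order = C, D, F, A, G, E, H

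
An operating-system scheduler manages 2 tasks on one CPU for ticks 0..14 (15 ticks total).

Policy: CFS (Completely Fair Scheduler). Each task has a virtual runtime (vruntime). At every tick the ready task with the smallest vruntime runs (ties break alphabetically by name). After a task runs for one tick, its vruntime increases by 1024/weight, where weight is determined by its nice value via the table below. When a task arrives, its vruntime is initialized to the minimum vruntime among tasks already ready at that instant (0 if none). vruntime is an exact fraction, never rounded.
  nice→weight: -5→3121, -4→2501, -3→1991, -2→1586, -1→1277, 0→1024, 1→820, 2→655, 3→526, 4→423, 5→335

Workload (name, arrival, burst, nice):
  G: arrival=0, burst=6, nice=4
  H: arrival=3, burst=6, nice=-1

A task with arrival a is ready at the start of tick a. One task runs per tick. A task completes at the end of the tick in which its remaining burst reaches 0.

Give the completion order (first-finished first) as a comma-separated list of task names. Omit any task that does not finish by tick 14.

completion order = H, G

t=0: vr[G=0] → run G
t=1: vr[G=1024/423] → run G
t=2: vr[G=2048/423] → run G
t=3: vr[G=1024/141 H=1024/141] → run G
t=4: vr[G=4096/423 H=1024/141] → run H
t=5: vr[G=4096/423 H=1452032/180057] → run H
t=6: vr[G=4096/423 H=1596416/180057] → run H
t=7: vr[G=4096/423 H=1740800/180057] → run H
t=8: vr[G=4096/423 H=1885184/180057] → run G
t=9: vr[G=5120/423 H=1885184/180057] → run H
t=10: vr[G=5120/423 H=2029568/180057] → run H
t=11: vr[G=5120/423] → run G
t=12: (idle)
t=13: (idle)
t=14: (idle)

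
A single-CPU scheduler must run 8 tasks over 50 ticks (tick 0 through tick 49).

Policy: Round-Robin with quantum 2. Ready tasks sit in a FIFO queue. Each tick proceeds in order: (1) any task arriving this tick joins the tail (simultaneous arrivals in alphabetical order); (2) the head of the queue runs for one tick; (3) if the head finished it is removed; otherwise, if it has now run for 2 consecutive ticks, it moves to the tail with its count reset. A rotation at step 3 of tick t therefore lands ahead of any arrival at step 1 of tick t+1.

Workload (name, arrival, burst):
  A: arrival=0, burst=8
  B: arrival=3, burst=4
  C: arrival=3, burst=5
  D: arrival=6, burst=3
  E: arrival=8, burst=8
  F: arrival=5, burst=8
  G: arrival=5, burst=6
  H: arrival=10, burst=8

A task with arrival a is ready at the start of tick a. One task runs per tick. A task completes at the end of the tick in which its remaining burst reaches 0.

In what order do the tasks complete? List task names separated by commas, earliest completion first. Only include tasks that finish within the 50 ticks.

t=0: queue=[A] q_used=0 → run A
t=1: queue=[A] q_used=1 → run A
t=2: queue=[A] q_used=0 → run A
t=3: queue=[A,B,C] q_used=1 → run A
t=4: queue=[B,C,A] q_used=0 → run B
t=5: queue=[B,C,A,F,G] q_used=1 → run B
t=6: queue=[C,A,F,G,B,D] q_used=0 → run C
t=7: queue=[C,A,F,G,B,D] q_used=1 → run C
t=8: queue=[A,F,G,B,D,C,E] q_used=0 → run A
t=9: queue=[A,F,G,B,D,C,E] q_used=1 → run A
t=10: queue=[F,G,B,D,C,E,A,H] q_used=0 → run F
t=11: queue=[F,G,B,D,C,E,A,H] q_used=1 → run F
t=12: queue=[G,B,D,C,E,A,H,F] q_used=0 → run G
t=13: queue=[G,B,D,C,E,A,H,F] q_used=1 → run G
t=14: queue=[B,D,C,E,A,H,F,G] q_used=0 → run B
t=15: queue=[B,D,C,E,A,H,F,G] q_used=1 → run B
t=16: queue=[D,C,E,A,H,F,G] q_used=0 → run D
t=17: queue=[D,C,E,A,H,F,G] q_used=1 → run D
t=18: queue=[C,E,A,H,F,G,D] q_used=0 → run C
t=19: queue=[C,E,A,H,F,G,D] q_used=1 → run C
t=20: queue=[E,A,H,F,G,D,C] q_used=0 → run E
t=21: queue=[E,A,H,F,G,D,C] q_used=1 → run E
t=22: queue=[A,H,F,G,D,C,E] q_used=0 → run A
t=23: queue=[A,H,F,G,D,C,E] q_used=1 → run A
t=24: queue=[H,F,G,D,C,E] q_used=0 → run H
t=25: queue=[H,F,G,D,C,E] q_used=1 → run H
t=26: queue=[F,G,D,C,E,H] q_used=0 → run F
t=27: queue=[F,G,D,C,E,H] q_used=1 → run F
t=28: queue=[G,D,C,E,H,F] q_used=0 → run G
t=29: queue=[G,D,C,E,H,F] q_used=1 → run G
t=30: queue=[D,C,E,H,F,G] q_used=0 → run D
t=31: queue=[C,E,H,F,G] q_used=0 → run C
t=32: queue=[E,H,F,G] q_used=0 → run E
t=33: queue=[E,H,F,G] q_used=1 → run E
t=34: queue=[H,F,G,E] q_used=0 → run H
t=35: queue=[H,F,G,E] q_used=1 → run H
t=36: queue=[F,G,E,H] q_used=0 → run F
t=37: queue=[F,G,E,H] q_used=1 → run F
t=38: queue=[G,E,H,F] q_used=0 → run G
t=39: queue=[G,E,H,F] q_used=1 → run G
t=40: queue=[E,H,F] q_used=0 → run E
t=41: queue=[E,H,F] q_used=1 → run E
t=42: queue=[H,F,E] q_used=0 → run H
t=43: queue=[H,F,E] q_used=1 → run H
t=44: queue=[F,E,H] q_used=0 → run F
t=45: queue=[F,E,H] q_used=1 → run F
t=46: queue=[E,H] q_used=0 → run E
t=47: queue=[E,H] q_used=1 → run E
t=48: queue=[H] q_used=0 → run H
t=49: queue=[H] q_used=1 → run H

completion order = B, A, D, C, G, F, E, H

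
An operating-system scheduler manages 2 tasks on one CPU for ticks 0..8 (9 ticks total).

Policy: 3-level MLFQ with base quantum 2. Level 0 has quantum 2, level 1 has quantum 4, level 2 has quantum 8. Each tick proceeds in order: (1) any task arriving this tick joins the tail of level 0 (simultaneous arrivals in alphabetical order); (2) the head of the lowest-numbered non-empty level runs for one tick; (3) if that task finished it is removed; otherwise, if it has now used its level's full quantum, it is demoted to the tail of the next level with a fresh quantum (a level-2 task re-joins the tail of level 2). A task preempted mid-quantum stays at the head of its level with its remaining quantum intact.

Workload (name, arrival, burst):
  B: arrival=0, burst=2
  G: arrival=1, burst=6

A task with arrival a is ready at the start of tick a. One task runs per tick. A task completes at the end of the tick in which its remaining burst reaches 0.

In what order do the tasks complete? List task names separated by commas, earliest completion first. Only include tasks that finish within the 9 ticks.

t=0: L0/L1/L2 = B/-/- → run B
t=1: L0/L1/L2 = BG/-/- → run B
t=2: L0/L1/L2 = G/-/- → run G
t=3: L0/L1/L2 = G/-/- → run G
t=4: L0/L1/L2 = -/G/- → run G
t=5: L0/L1/L2 = -/G/- → run G
t=6: L0/L1/L2 = -/G/- → run G
t=7: L0/L1/L2 = -/G/- → run G
t=8: (idle)

completion order = B, G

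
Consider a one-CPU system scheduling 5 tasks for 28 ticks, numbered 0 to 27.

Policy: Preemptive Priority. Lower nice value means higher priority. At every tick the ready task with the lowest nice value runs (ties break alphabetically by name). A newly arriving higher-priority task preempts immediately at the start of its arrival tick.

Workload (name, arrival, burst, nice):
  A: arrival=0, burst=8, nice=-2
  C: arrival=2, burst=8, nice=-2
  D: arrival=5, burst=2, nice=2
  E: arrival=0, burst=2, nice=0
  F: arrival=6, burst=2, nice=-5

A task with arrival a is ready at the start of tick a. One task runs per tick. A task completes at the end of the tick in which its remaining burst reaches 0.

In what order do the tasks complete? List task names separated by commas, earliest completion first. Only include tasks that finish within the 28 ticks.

t=0: ready={A,E} → run A
t=1: ready={A,E} → run A
t=2: ready={A,C,E} → run A
t=3: ready={A,C,E} → run A
t=4: ready={A,C,E} → run A
t=5: ready={A,C,D,E} → run A
t=6: ready={A,C,D,E,F} → run F
t=7: ready={A,C,D,E,F} → run F
t=8: ready={A,C,D,E} → run A
t=9: ready={A,C,D,E} → run A
t=10: ready={C,D,E} → run C
t=11: ready={C,D,E} → run C
t=12: ready={C,D,E} → run C
t=13: ready={C,D,E} → run C
t=14: ready={C,D,E} → run C
t=15: ready={C,D,E} → run C
t=16: ready={C,D,E} → run C
t=17: ready={C,D,E} → run C
t=18: ready={D,E} → run E
t=19: ready={D,E} → run E
t=20: ready={D} → run D
t=21: ready={D} → run D
t=22: (idle)
t=23: (idle)
t=24: (idle)
t=25: (idle)
t=26: (idle)
t=27: (idle)

completion order = F, A, C, E, D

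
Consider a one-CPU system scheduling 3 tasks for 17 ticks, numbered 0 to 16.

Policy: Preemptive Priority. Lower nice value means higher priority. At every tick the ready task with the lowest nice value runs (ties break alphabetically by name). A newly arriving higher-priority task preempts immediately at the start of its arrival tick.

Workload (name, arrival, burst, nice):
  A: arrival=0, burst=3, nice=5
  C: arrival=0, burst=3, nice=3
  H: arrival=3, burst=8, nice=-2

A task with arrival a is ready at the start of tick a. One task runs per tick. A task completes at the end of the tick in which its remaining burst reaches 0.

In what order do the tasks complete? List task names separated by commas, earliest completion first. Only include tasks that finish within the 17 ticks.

t=0: ready={A,C} → run C
t=1: ready={A,C} → run C
t=2: ready={A,C} → run C
t=3: ready={A,H} → run H
t=4: ready={A,H} → run H
t=5: ready={A,H} → run H
t=6: ready={A,H} → run H
t=7: ready={A,H} → run H
t=8: ready={A,H} → run H
t=9: ready={A,H} → run H
t=10: ready={A,H} → run H
t=11: ready={A} → run A
t=12: ready={A} → run A
t=13: ready={A} → run A
t=14: (idle)
t=15: (idle)
t=16: (idle)

completion order = C, H, A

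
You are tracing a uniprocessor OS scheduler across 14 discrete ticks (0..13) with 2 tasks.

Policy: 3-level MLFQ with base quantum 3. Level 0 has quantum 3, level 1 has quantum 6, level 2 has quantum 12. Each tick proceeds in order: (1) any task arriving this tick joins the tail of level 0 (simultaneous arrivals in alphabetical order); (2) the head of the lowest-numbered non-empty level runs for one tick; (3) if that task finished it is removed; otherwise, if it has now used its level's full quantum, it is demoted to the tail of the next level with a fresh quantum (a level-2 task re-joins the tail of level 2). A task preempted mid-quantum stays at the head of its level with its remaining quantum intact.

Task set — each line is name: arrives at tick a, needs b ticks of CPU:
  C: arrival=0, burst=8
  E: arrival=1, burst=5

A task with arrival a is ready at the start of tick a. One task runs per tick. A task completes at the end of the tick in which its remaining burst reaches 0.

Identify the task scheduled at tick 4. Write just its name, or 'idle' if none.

running at tick 4 = E

t=0: L0/L1/L2 = C/-/- → run C
t=1: L0/L1/L2 = CE/-/- → run C
t=2: L0/L1/L2 = CE/-/- → run C
t=3: L0/L1/L2 = E/C/- → run E
t=4: L0/L1/L2 = E/C/- → run E
t=5: L0/L1/L2 = E/C/- → run E
t=6: L0/L1/L2 = -/CE/- → run C
t=7: L0/L1/L2 = -/CE/- → run C
t=8: L0/L1/L2 = -/CE/- → run C
t=9: L0/L1/L2 = -/CE/- → run C
t=10: L0/L1/L2 = -/CE/- → run C
t=11: L0/L1/L2 = -/E/- → run E
t=12: L0/L1/L2 = -/E/- → run E
t=13: (idle)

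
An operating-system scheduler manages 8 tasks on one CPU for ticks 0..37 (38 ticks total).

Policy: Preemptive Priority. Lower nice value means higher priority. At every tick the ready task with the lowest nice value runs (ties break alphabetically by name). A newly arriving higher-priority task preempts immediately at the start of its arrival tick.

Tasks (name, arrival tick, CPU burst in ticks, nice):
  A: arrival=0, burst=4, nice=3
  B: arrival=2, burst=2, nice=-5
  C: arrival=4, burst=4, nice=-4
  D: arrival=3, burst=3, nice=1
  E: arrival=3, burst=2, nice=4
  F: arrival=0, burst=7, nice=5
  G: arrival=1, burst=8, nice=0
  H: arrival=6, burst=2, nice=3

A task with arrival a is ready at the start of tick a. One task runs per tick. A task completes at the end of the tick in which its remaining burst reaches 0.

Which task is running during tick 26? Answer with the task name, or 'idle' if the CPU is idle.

t=0: ready={A,F} → run A
t=1: ready={A,F,G} → run G
t=2: ready={A,B,F,G} → run B
t=3: ready={A,B,D,E,F,G} → run B
t=4: ready={A,C,D,E,F,G} → run C
t=5: ready={A,C,D,E,F,G} → run C
t=6: ready={A,C,D,E,F,G,H} → run C
t=7: ready={A,C,D,E,F,G,H} → run C
t=8: ready={A,D,E,F,G,H} → run G
t=9: ready={A,D,E,F,G,H} → run G
t=10: ready={A,D,E,F,G,H} → run G
t=11: ready={A,D,E,F,G,H} → run G
t=12: ready={A,D,E,F,G,H} → run G
t=13: ready={A,D,E,F,G,H} → run G
t=14: ready={A,D,E,F,G,H} → run G
t=15: ready={A,D,E,F,H} → run D
t=16: ready={A,D,E,F,H} → run D
t=17: ready={A,D,E,F,H} → run D
t=18: ready={A,E,F,H} → run A
t=19: ready={A,E,F,H} → run A
t=20: ready={A,E,F,H} → run A
t=21: ready={E,F,H} → run H
t=22: ready={E,F,H} → run H
t=23: ready={E,F} → run E
t=24: ready={E,F} → run E
t=25: ready={F} → run F
t=26: ready={F} → run F
t=27: ready={F} → run F
t=28: ready={F} → run F
t=29: ready={F} → run F
t=30: ready={F} → run F
t=31: ready={F} → run F
t=32: (idle)
t=33: (idle)
t=34: (idle)
t=35: (idle)
t=36: (idle)
t=37: (idle)

running at tick 26 = F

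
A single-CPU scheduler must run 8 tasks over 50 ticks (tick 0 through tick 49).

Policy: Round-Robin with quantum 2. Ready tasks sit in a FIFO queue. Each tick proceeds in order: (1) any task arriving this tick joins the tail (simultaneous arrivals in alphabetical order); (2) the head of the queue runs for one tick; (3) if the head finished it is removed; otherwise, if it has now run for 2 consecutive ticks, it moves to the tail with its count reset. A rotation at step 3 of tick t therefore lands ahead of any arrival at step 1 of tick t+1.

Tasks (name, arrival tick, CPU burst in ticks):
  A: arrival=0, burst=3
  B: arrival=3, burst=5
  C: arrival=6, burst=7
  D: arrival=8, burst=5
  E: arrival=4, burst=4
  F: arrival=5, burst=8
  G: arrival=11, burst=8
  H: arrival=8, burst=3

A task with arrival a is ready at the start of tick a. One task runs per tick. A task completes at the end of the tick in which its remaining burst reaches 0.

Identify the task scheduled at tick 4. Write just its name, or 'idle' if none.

t=0: queue=[A] q_used=0 → run A
t=1: queue=[A] q_used=1 → run A
t=2: queue=[A] q_used=0 → run A
t=3: queue=[B] q_used=0 → run B
t=4: queue=[B,E] q_used=1 → run B
t=5: queue=[E,B,F] q_used=0 → run E
t=6: queue=[E,B,F,C] q_used=1 → run E
t=7: queue=[B,F,C,E] q_used=0 → run B
t=8: queue=[B,F,C,E,D,H] q_used=1 → run B
t=9: queue=[F,C,E,D,H,B] q_used=0 → run F
t=10: queue=[F,C,E,D,H,B] q_used=1 → run F
t=11: queue=[C,E,D,H,B,F,G] q_used=0 → run C
t=12: queue=[C,E,D,H,B,F,G] q_used=1 → run C
t=13: queue=[E,D,H,B,F,G,C] q_used=0 → run E
t=14: queue=[E,D,H,B,F,G,C] q_used=1 → run E
t=15: queue=[D,H,B,F,G,C] q_used=0 → run D
t=16: queue=[D,H,B,F,G,C] q_used=1 → run D
t=17: queue=[H,B,F,G,C,D] q_used=0 → run H
t=18: queue=[H,B,F,G,C,D] q_used=1 → run H
t=19: queue=[B,F,G,C,D,H] q_used=0 → run B
t=20: queue=[F,G,C,D,H] q_used=0 → run F
t=21: queue=[F,G,C,D,H] q_used=1 → run F
t=22: queue=[G,C,D,H,F] q_used=0 → run G
t=23: queue=[G,C,D,H,F] q_used=1 → run G
t=24: queue=[C,D,H,F,G] q_used=0 → run C
t=25: queue=[C,D,H,F,G] q_used=1 → run C
t=26: queue=[D,H,F,G,C] q_used=0 → run D
t=27: queue=[D,H,F,G,C] q_used=1 → run D
t=28: queue=[H,F,G,C,D] q_used=0 → run H
t=29: queue=[F,G,C,D] q_used=0 → run F
t=30: queue=[F,G,C,D] q_used=1 → run F
t=31: queue=[G,C,D,F] q_used=0 → run G
t=32: queue=[G,C,D,F] q_used=1 → run G
t=33: queue=[C,D,F,G] q_used=0 → run C
t=34: queue=[C,D,F,G] q_used=1 → run C
t=35: queue=[D,F,G,C] q_used=0 → run D
t=36: queue=[F,G,C] q_used=0 → run F
t=37: queue=[F,G,C] q_used=1 → run F
t=38: queue=[G,C] q_used=0 → run G
t=39: queue=[G,C] q_used=1 → run G
t=40: queue=[C,G] q_used=0 → run C
t=41: queue=[G] q_used=0 → run G
t=42: queue=[G] q_used=1 → run G
t=43: (idle)
t=44: (idle)
t=45: (idle)
t=46: (idle)
t=47: (idle)
t=48: (idle)
t=49: (idle)

running at tick 4 = B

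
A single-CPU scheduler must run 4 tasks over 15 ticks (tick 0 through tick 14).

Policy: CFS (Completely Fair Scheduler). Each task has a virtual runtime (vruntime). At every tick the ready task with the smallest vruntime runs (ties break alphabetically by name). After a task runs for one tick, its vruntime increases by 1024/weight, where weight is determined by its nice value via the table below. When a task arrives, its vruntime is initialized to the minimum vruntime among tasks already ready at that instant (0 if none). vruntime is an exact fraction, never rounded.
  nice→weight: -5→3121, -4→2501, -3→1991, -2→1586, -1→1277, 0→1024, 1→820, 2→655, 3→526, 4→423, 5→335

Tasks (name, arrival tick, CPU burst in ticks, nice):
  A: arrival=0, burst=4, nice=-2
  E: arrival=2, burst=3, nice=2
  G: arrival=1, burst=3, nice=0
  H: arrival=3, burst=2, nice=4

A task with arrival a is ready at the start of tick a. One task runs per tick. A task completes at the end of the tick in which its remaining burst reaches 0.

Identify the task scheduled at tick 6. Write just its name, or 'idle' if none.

running at tick 6 = G

t=0: vr[A=0] → run A
t=1: vr[A=512/793 G=512/793] → run A
t=2: vr[A=1024/793 E=512/793 G=512/793] → run E
t=3: vr[A=1024/793 E=1147392/519415 G=512/793 H=512/793] → run G
t=4: vr[A=1024/793 E=1147392/519415 G=1305/793 H=512/793] → run H
t=5: vr[A=1024/793 E=1147392/519415 G=1305/793 H=1028608/335439] → run A
t=6: vr[A=1536/793 E=1147392/519415 G=1305/793 H=1028608/335439] → run G
t=7: vr[A=1536/793 E=1147392/519415 G=2098/793 H=1028608/335439] → run A
t=8: vr[E=1147392/519415 G=2098/793 H=1028608/335439] → run E
t=9: vr[E=1959424/519415 G=2098/793 H=1028608/335439] → run G
t=10: vr[E=1959424/519415 H=1028608/335439] → run H
t=11: vr[E=1959424/519415] → run E
t=12: (idle)
t=13: (idle)
t=14: (idle)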